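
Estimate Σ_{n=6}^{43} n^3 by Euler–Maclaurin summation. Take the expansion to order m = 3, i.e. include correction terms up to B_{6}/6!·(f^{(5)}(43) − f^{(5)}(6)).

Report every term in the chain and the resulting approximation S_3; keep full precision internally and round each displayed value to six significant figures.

∫_6^43 x^3 dx evaluates to 854376.
Boundary: ½(f(6) + f(43)) = ½(216.000 + 79507.0) = 39861.5.
Integral + boundary = 894238.
Correction k=1: B_{2}/2! · (f^{(1)}(43) − f^{(1)}(6)) = 1/12 · (5547.00 − 108.000) = 453.250.
After k=1: 894691.
Correction k=2: B_{4}/4! · (f^{(3)}(43) − f^{(3)}(6)) = −1/720 · (6.00000 − 6.00000) = 0.00000.
After k=2: 894691.
Correction k=3: B_{6}/6! · (f^{(5)}(43) − f^{(5)}(6)) = 1/30240 · (0.00000 − 0.00000) = 0.00000.

S_3 ≈ 894691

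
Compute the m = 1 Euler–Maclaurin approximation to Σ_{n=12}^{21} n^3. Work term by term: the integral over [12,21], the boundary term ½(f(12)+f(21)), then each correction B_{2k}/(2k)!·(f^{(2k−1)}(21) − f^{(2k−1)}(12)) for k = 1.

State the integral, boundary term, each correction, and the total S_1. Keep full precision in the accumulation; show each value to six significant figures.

Integral: ∫_12^21 x^3 dx = 43436.2.
½[f(12) + f(21)] = ½[1728.00 + 9261.00] = 5494.50.
So far: 48930.8.
Correction k=1: B_{2}/2! · (f^{(1)}(21) − f^{(1)}(12)) = 1/12 · (1323.00 − 432.000) = 74.2500.

S_1 ≈ 49005.0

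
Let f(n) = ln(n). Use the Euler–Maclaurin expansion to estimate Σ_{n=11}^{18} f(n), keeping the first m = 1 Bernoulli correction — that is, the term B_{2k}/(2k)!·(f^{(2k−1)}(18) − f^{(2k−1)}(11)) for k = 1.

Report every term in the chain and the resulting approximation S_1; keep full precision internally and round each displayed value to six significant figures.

S_1 ≈ 21.2910

The integral term ∫_11^18 ln(x) dx = 18.6498.
Boundary: ½(f(11) + f(18)) = ½(2.39790 + 2.89037) = 2.64413.
Integral + boundary = 21.2940.
k=1: B_{2}/(2)! × [f^{(1)}(18) − f^{(1)}(11)] = 1/12 × (0.0555556 − 0.0909091) = -0.00294613.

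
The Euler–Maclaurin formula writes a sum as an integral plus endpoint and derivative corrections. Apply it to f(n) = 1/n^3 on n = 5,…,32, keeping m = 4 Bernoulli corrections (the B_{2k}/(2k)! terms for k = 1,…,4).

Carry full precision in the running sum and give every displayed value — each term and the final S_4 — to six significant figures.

S_4 ≈ 0.0239216

The integral term ∫_5^32 1/x^3 dx = 0.0195117.
½[f(5) + f(32)] = ½[0.00800000 + 3.05176e-05] = 0.00401526.
Running total after boundary: 0.0235270.
Correction k=1: B_{2}/2! · (f^{(1)}(32) − f^{(1)}(5)) = 1/12 · (-2.86102e-06 − (-0.00480000)) = 0.000399762.
After k=1: 0.0239267.
Correction k=2: B_{4}/4! · (f^{(3)}(32) − f^{(3)}(5)) = −1/720 · (-5.58794e-08 − (-0.00384000)) = -5.33326e-06.
After k=2: 0.0239214.
Correction k=3: B_{6}/6! · (f^{(5)}(32) − f^{(5)}(5)) = 1/30240 · (-2.29193e-09 − (-0.00645120)) = 2.13333e-07.
After k=3: 0.0239216.
Correction k=4: B_{8}/8! · (f^{(7)}(32) − f^{(7)}(5)) = −1/1209600 · (-1.61151e-10 − (-0.0185795)) = -1.53600e-08.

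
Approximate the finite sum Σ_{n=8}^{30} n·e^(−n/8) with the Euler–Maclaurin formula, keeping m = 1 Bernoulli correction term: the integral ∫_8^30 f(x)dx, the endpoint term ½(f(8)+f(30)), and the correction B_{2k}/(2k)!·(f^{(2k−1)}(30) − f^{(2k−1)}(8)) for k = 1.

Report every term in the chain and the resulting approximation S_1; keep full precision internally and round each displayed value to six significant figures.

Integral: ∫_8^30 x·e^(−x/8) dx = 39.9392.
½[f(8) + f(30)] = ½[2.94304 + 0.705532] = 1.82428.
Running total after boundary: 41.7635.
k=1: B_{2}/(2)! × [f^{(1)}(30) − f^{(1)}(8)] = 1/12 × (-0.0646738 − 0.00000) = -0.00538948.

S_1 ≈ 41.7581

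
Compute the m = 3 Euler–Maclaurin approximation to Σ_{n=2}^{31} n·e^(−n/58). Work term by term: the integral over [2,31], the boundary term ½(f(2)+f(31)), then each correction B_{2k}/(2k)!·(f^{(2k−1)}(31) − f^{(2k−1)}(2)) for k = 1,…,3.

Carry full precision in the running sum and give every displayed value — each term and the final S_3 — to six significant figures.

S_3 ≈ 347.250

∫_2^31 x·e^(−x/58) dx evaluates to 337.256.
Endpoint term: (f(2) + f(31))/2 = (1.93221 + 18.1651)/2 = 10.0487.
Running total after boundary: 347.305.
Order-1 term: 1/12 · (0.272780 − 0.932791) = -0.0550009.
Partial sum through k=1: 347.250.
Order-2 term: −1/720 · (0.000429466 − 0.000851665) = 5.86387e-07.
Partial sum through k=2: 347.250.
Order-3 term: 1/30240 · (2.31226e-07 − 4.23913e-07) = -6.37192e-12.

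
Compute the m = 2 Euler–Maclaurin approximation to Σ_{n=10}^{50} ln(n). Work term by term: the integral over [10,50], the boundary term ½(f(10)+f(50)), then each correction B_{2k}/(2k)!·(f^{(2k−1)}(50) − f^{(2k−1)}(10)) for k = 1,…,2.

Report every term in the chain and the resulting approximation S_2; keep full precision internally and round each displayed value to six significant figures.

S_2 ≈ 135.676

The integral term ∫_10^50 ln(x) dx = 132.575.
Boundary: ½(f(10) + f(50)) = ½(2.30259 + 3.91202) = 3.10730.
Running total after boundary: 135.683.
k=1: B_{2}/(2)! × [f^{(1)}(50) − f^{(1)}(10)] = 1/12 × (0.0200000 − 0.100000) = -0.00666667.
Running total after k=1: 135.676.
k=2: B_{4}/(4)! × [f^{(3)}(50) − f^{(3)}(10)] = −1/720 × (1.60000e-05 − 0.00200000) = 2.75556e-06.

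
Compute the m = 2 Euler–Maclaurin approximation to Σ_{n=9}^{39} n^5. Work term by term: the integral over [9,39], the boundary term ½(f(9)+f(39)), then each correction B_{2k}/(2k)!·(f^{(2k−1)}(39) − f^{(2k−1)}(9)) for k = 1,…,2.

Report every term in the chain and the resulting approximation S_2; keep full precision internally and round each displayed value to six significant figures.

Integral: ∫_9^39 x^5 dx = 5.86369e+08.
Endpoint term: (f(9) + f(39))/2 = (59049.0 + 9.02242e+07)/2 = 4.51416e+07.
Running total after boundary: 6.31510e+08.
Order-1 term: 1/12 · (1.15672e+07 − 32805.0) = 961200.
After k=1: 6.32472e+08.
Order-2 term: −1/720 · (91260.0 − 4860.00) = -120.000.

S_2 ≈ 6.32471e+08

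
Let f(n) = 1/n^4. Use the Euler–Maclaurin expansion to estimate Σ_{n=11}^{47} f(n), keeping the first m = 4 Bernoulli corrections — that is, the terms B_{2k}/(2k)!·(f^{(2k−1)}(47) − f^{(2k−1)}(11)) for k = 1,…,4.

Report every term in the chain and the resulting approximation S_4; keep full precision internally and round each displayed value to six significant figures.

S_4 ≈ 0.000283541

The integral term ∫_11^47 1/x^4 dx = 0.000247228.
Endpoint term: (f(11) + f(47))/2 = (6.83013e-05 + 2.04931e-07)/2 = 3.42531e-05.
Running total after boundary: 0.000281481.
Order-1 term: 1/12 · (-1.74410e-08 − (-2.48369e-05)) = 2.06828e-06.
After k=1: 0.000283549.
Order-2 term: −1/720 · (-2.36862e-10 − (-6.15790e-06)) = -8.55231e-09.
After k=2: 0.000283541.
Order-3 term: 1/30240 · (-6.00466e-12 − (-2.84994e-06)) = 9.42437e-11.
After k=3: 0.000283541.
Order-4 term: −1/1209600 · (-2.44644e-13 − (-2.11979e-06)) = -1.75247e-12.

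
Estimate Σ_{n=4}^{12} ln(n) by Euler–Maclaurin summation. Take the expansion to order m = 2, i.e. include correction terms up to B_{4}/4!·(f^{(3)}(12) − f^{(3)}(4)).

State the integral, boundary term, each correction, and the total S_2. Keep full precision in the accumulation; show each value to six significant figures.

S_2 ≈ 18.1955

∫_4^12 ln(x) dx evaluates to 16.2737.
Boundary: ½(f(4) + f(12)) = ½(1.38629 + 2.48491) = 1.93560.
Running total after boundary: 18.2093.
Order-1 term: 1/12 · (0.0833333 − 0.250000) = -0.0138889.
Running total after k=1: 18.1954.
Order-2 term: −1/720 · (0.00115741 − 0.0312500) = 4.17953e-05.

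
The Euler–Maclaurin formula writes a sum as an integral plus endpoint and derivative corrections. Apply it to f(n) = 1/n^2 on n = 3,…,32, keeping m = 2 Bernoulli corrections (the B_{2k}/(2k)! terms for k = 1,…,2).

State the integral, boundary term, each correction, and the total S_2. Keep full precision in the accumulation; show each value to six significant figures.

S_2 ≈ 0.364158

∫_3^32 1/x^2 dx evaluates to 0.302083.
Boundary: ½(f(3) + f(32)) = ½(0.111111 + 0.000976562) = 0.0560438.
Integral + boundary = 0.358127.
Correction k=1: B_{2}/2! · (f^{(1)}(32) − f^{(1)}(3)) = 1/12 · (-6.10352e-05 − (-0.0740741)) = 0.00616775.
Running total after k=1: 0.364295.
Correction k=2: B_{4}/4! · (f^{(3)}(32) − f^{(3)}(3)) = −1/720 · (-7.15256e-07 − (-0.0987654)) = -0.000137173.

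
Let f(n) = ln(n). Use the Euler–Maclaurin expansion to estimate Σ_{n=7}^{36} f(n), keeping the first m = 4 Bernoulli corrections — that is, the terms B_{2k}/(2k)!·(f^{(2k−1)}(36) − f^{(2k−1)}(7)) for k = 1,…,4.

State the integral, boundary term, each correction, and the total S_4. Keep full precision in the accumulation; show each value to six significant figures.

S_4 ≈ 89.1404

Integral: ∫_7^36 ln(x) dx = 86.3853.
Boundary: ½(f(7) + f(36)) = ½(1.94591 + 3.58352) = 2.76471.
Integral + boundary = 89.1500.
Correction k=1: B_{2}/2! · (f^{(1)}(36) − f^{(1)}(7)) = 1/12 · (0.0277778 − 0.142857) = -0.00958995.
After k=1: 89.1404.
Correction k=2: B_{4}/4! · (f^{(3)}(36) − f^{(3)}(7)) = −1/720 · (4.28669e-05 − 0.00583090) = 8.03894e-06.
After k=2: 89.1404.
Correction k=3: B_{6}/6! · (f^{(5)}(36) − f^{(5)}(7)) = 1/30240 · (3.96916e-07 − 0.00142798) = -4.72083e-08.
After k=3: 89.1404.
Correction k=4: B_{8}/8! · (f^{(7)}(36) − f^{(7)}(7)) = −1/1209600 · (9.18787e-09 − 0.000874271) = 7.22770e-10.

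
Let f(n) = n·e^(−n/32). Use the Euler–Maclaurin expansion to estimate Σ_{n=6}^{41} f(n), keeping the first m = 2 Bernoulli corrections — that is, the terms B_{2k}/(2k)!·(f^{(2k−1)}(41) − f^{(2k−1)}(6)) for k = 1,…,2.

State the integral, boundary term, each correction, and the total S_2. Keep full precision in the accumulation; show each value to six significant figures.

∫_6^41 x·e^(−x/32) dx evaluates to 359.416.
½[f(6) + f(41)] = ½[4.97417 + 11.3853] = 8.17973.
So far: 367.595.
Correction k=1: B_{2}/2! · (f^{(1)}(41) − f^{(1)}(6)) = 1/12 · (-0.0781003 − 0.673586) = -0.0626405.
Partial sum through k=1: 367.533.
Correction k=2: B_{4}/4! · (f^{(3)}(41) − f^{(3)}(6)) = −1/720 · (0.000466093 − 0.00227700) = 2.51514e-06.

S_2 ≈ 367.533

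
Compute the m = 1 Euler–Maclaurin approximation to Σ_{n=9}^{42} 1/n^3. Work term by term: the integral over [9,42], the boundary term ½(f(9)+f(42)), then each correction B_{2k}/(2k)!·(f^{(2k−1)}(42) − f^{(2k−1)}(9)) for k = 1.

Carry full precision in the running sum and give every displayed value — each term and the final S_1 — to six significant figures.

S_1 ≈ 0.00662004

∫_9^42 1/x^3 dx evaluates to 0.00588939.
Boundary: ½(f(9) + f(42)) = ½(0.00137174 + 1.34975e-05) = 0.000692620.
Running total after boundary: 0.00658201.
Order-1 term: 1/12 · (-9.64104e-07 − (-0.000457247)) = 3.80236e-05.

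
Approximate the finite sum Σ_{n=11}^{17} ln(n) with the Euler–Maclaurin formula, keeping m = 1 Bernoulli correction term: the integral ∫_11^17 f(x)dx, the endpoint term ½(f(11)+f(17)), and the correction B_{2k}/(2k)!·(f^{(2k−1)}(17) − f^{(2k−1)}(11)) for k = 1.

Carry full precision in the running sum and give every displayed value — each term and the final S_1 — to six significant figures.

Integral: ∫_11^17 ln(x) dx = 15.7878.
Endpoint term: (f(11) + f(17))/2 = (2.39790 + 2.83321)/2 = 2.61555.
Running total after boundary: 18.4033.
Correction k=1: B_{2}/2! · (f^{(1)}(17) − f^{(1)}(11)) = 1/12 · (0.0588235 − 0.0909091) = -0.00267380.

S_1 ≈ 18.4007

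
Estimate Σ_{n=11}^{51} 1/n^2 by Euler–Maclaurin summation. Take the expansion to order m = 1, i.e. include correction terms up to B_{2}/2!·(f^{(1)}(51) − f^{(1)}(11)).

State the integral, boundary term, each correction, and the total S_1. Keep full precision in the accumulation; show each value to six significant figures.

The integral term ∫_11^51 1/x^2 dx = 0.0713012.
Boundary: ½(f(11) + f(51)) = ½(0.00826446 + 0.000384468) = 0.00432447.
Integral + boundary = 0.0756257.
k=1: B_{2}/(2)! × [f^{(1)}(51) − f^{(1)}(11)] = 1/12 × (-1.50772e-05 − (-0.00150263)) = 0.000123963.

S_1 ≈ 0.0757497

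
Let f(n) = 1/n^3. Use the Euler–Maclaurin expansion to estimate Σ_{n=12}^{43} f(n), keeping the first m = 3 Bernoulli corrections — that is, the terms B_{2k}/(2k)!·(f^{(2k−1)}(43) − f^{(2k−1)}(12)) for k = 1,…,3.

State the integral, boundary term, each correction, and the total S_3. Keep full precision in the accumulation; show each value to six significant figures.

S_3 ≈ 0.00350940

∫_12^43 1/x^3 dx evaluates to 0.00320181.
Endpoint term: (f(12) + f(43))/2 = (0.000578704 + 1.25775e-05)/2 = 0.000295641.
Integral + boundary = 0.00349745.
Order-1 term: 1/12 · (-8.77501e-07 − (-0.000144676)) = 1.19832e-05.
After k=1: 0.00350943.
Order-2 term: −1/720 · (-9.49162e-09 − (-2.00939e-05)) = -2.78950e-08.
After k=2: 0.00350940.
Order-3 term: 1/30240 · (-2.15602e-10 − (-5.86071e-06)) = 1.93800e-10.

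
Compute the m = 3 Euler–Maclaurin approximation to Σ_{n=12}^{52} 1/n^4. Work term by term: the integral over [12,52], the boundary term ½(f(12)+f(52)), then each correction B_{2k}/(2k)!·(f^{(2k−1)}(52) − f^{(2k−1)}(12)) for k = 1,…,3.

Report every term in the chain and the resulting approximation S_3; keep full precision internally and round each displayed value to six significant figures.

S_3 ≈ 0.000216046

The integral term ∫_12^52 1/x^4 dx = 0.000190531.
Boundary: ½(f(12) + f(52)) = ½(4.82253e-05 + 1.36769e-07) = 2.41810e-05.
So far: 0.000214712.
k=1: B_{2}/(2)! × [f^{(1)}(52) − f^{(1)}(12)] = 1/12 × (-1.05207e-08 − (-1.60751e-05)) = 1.33872e-06.
After k=1: 0.000216050.
k=2: B_{4}/(4)! × [f^{(3)}(52) − f^{(3)}(12)] = −1/720 × (-1.16723e-10 − (-3.34898e-06)) = -4.65120e-09.
After k=2: 0.000216046.
k=3: B_{6}/(6)! × [f^{(5)}(52) − f^{(5)}(12)] = 1/30240 × (-2.41735e-12 − (-1.30238e-06)) = 4.30681e-11.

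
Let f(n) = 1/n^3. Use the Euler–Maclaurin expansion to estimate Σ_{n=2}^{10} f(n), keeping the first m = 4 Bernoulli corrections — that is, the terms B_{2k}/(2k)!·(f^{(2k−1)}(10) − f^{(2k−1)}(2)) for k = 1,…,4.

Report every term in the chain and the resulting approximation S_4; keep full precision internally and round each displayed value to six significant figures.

Integral: ∫_2^10 1/x^3 dx = 0.120000.
Endpoint term: (f(2) + f(10))/2 = (0.125000 + 0.00100000)/2 = 0.0630000.
So far: 0.183000.
Order-1 term: 1/12 · (-0.000300000 − (-0.187500)) = 0.0156000.
Partial sum through k=1: 0.198600.
Order-2 term: −1/720 · (-6.00000e-05 − (-0.937500)) = -0.00130200.
Partial sum through k=2: 0.197298.
Order-3 term: 1/30240 · (-2.52000e-05 − (-9.84375)) = 0.000325520.
Partial sum through k=3: 0.197624.
Order-4 term: −1/1209600 · (-1.81440e-05 − (-177.188)) = -0.000146484.

S_4 ≈ 0.197477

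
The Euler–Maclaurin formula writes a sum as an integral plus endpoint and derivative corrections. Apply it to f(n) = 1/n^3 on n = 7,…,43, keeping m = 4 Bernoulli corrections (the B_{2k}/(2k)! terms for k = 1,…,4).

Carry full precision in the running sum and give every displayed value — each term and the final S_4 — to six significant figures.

S_4 ≈ 0.0115010

∫_7^43 1/x^3 dx evaluates to 0.00993367.
Boundary: ½(f(7) + f(43)) = ½(0.00291545 + 1.25775e-05) = 0.00146401.
So far: 0.0113977.
Correction k=1: B_{2}/2! · (f^{(1)}(43) − f^{(1)}(7)) = 1/12 · (-8.77501e-07 − (-0.00124948)) = 0.000104050.
Partial sum through k=1: 0.0115017.
Correction k=2: B_{4}/4! · (f^{(3)}(43) − f^{(3)}(7)) = −1/720 · (-9.49162e-09 − (-0.000509992)) = -7.08308e-07.
Partial sum through k=2: 0.0115010.
Correction k=3: B_{6}/6! · (f^{(5)}(43) − f^{(5)}(7)) = 1/30240 · (-2.15602e-10 − (-0.000437136)) = 1.44555e-08.
Partial sum through k=3: 0.0115010.
Correction k=4: B_{8}/8! · (f^{(7)}(43) − f^{(7)}(7)) = −1/1209600 · (-8.39554e-12 − (-0.000642322)) = -5.31020e-10.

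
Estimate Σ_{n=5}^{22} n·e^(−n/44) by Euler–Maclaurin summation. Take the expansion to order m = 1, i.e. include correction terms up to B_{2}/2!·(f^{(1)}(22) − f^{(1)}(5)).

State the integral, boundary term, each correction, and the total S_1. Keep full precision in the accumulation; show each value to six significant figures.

S_1 ≈ 171.905

∫_5^22 x·e^(−x/44) dx evaluates to 163.043.
Endpoint term: (f(5) + f(22))/2 = (4.46291 + 13.3437)/2 = 8.90329.
So far: 171.946.
Order-1 term: 1/12 · (0.303265 − 0.791153) = -0.0406573.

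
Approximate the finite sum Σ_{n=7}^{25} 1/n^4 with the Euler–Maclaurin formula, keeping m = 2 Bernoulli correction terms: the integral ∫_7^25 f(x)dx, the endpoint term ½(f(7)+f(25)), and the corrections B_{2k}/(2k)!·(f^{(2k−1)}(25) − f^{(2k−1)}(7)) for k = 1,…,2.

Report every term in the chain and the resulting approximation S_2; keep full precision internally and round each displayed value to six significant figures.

Integral: ∫_7^25 1/x^4 dx = 0.000950484.
Boundary: ½(f(7) + f(25)) = ½(0.000416493 + 2.56000e-06) = 0.000209527.
So far: 0.00116001.
Correction k=1: B_{2}/2! · (f^{(1)}(25) − f^{(1)}(7)) = 1/12 · (-4.09600e-07 − (-0.000237996)) = 1.97989e-05.
After k=1: 0.00117981.
Correction k=2: B_{4}/4! · (f^{(3)}(25) − f^{(3)}(7)) = −1/720 · (-1.96608e-08 − (-0.000145712)) = -2.02350e-07.

S_2 ≈ 0.00117961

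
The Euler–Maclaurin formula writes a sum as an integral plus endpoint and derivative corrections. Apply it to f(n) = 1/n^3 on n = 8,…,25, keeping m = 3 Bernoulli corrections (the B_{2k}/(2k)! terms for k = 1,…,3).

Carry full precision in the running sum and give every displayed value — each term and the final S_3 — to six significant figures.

S_3 ≈ 0.00808115

The integral term ∫_8^25 1/x^3 dx = 0.00701250.
Endpoint term: (f(8) + f(25))/2 = (0.00195312 + 6.40000e-05)/2 = 0.00100856.
Running total after boundary: 0.00802106.
Order-1 term: 1/12 · (-7.68000e-06 − (-0.000732422)) = 6.03952e-05.
Partial sum through k=1: 0.00808146.
Order-2 term: −1/720 · (-2.45760e-07 − (-0.000228882)) = -3.17550e-07.
Partial sum through k=2: 0.00808114.
Order-3 term: 1/30240 · (-1.65151e-08 − (-0.000150204)) = 4.96651e-09.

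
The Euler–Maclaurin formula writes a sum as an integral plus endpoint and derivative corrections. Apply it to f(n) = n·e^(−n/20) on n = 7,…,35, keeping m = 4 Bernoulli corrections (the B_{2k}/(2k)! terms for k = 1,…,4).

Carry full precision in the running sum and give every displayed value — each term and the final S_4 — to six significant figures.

The integral term ∫_7^35 x·e^(−x/20) dx = 189.380.
Endpoint term: (f(7) + f(35))/2 = (4.93282 + 6.08209)/2 = 5.50745.
Running total after boundary: 194.888.
k=1: B_{2}/(2)! × [f^{(1)}(35) − f^{(1)}(7)] = 1/12 × (-0.130330 − 0.458047) = -0.0490315.
Running total after k=1: 194.839.
k=2: B_{4}/(4)! × [f^{(3)}(35) − f^{(3)}(7)] = −1/720 × (0.000543044 − 0.00466856) = 5.72988e-06.
Running total after k=2: 194.839.
k=3: B_{6}/(6)! × [f^{(5)}(35) − f^{(5)}(7)] = 1/30240 × (3.52978e-06 − 2.04800e-05) = -5.60523e-10.
Running total after k=3: 194.839.
k=4: B_{8}/(8)! × [f^{(7)}(35) − f^{(7)}(7)] = −1/1209600 × (1.42549e-08 − 7.32215e-08) = 4.87488e-14.

S_4 ≈ 194.839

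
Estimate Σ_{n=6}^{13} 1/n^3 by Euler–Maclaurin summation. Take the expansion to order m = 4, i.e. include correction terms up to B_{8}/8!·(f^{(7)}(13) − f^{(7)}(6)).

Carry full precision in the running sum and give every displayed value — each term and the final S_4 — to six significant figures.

Integral: ∫_6^13 1/x^3 dx = 0.0109303.
Boundary: ½(f(6) + f(13)) = ½(0.00462963 + 0.000455166) = 0.00254240.
Running total after boundary: 0.0134727.
Order-1 term: 1/12 · (-0.000105038 − (-0.00231481)) = 0.000184148.
Running total after k=1: 0.0136569.
Order-2 term: −1/720 · (-1.24306e-05 − (-0.00128601)) = -1.76886e-06.
Running total after k=2: 0.0136551.
Order-3 term: 1/30240 · (-3.08925e-06 − (-0.00150034)) = 4.95124e-08.
Running total after k=3: 0.0136551.
Order-4 term: −1/1209600 · (-1.31613e-06 − (-0.00300069)) = -2.47964e-09.

S_4 ≈ 0.0136551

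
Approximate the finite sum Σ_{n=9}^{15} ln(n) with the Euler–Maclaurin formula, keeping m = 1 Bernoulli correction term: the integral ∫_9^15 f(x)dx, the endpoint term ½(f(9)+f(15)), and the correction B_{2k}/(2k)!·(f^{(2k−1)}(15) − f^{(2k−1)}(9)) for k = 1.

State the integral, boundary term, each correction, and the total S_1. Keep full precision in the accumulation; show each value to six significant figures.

S_1 ≈ 17.2947

∫_9^15 ln(x) dx evaluates to 14.8457.
Boundary: ½(f(9) + f(15)) = ½(2.19722 + 2.70805) = 2.45264.
Integral + boundary = 17.2984.
k=1: B_{2}/(2)! × [f^{(1)}(15) − f^{(1)}(9)] = 1/12 × (0.0666667 − 0.111111) = -0.00370370.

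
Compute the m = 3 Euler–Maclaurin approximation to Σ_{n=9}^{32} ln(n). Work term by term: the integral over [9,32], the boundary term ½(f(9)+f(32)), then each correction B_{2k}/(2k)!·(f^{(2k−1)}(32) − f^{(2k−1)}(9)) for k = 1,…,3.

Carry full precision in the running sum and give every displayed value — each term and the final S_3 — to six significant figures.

S_3 ≈ 70.9534

Integral: ∫_9^32 ln(x) dx = 68.1285.
Endpoint term: (f(9) + f(32))/2 = (2.19722 + 3.46574)/2 = 2.83148.
Running total after boundary: 70.9600.
Correction k=1: B_{2}/2! · (f^{(1)}(32) − f^{(1)}(9)) = 1/12 · (0.0312500 − 0.111111) = -0.00665509.
Partial sum through k=1: 70.9534.
Correction k=2: B_{4}/4! · (f^{(3)}(32) − f^{(3)}(9)) = −1/720 · (6.10352e-05 − 0.00274348) = 3.72562e-06.
Partial sum through k=2: 70.9534.
Correction k=3: B_{6}/6! · (f^{(5)}(32) − f^{(5)}(9)) = 1/30240 · (7.15256e-07 − 0.000406442) = -1.34169e-08.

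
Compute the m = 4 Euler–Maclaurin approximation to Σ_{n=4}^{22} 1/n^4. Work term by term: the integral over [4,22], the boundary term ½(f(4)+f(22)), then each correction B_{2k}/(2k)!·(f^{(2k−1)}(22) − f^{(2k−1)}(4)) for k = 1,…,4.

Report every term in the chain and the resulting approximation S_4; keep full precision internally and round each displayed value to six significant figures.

S_4 ≈ 0.00744830

The integral term ∫_4^22 1/x^4 dx = 0.00517703.
½[f(4) + f(22)] = ½[0.00390625 + 4.26883e-06] = 0.00195526.
Integral + boundary = 0.00713229.
k=1: B_{2}/(2)! × [f^{(1)}(22) − f^{(1)}(4)] = 1/12 × (-7.76152e-07 − (-0.00390625)) = 0.000325456.
Partial sum through k=1: 0.00745774.
k=2: B_{4}/(4)! × [f^{(3)}(22) − f^{(3)}(4)] = −1/720 × (-4.81086e-08 − (-0.00732422)) = -1.01725e-05.
Partial sum through k=2: 0.00744757.
k=3: B_{6}/(6)! × [f^{(5)}(22) − f^{(5)}(4)] = 1/30240 × (-5.56628e-09 − (-0.0256348)) = 8.47710e-07.
Partial sum through k=3: 0.00744842.
k=4: B_{8}/(8)! × [f^{(7)}(22) − f^{(7)}(4)] = −1/1209600 × (-1.03505e-09 − (-0.144196)) = -1.19209e-07.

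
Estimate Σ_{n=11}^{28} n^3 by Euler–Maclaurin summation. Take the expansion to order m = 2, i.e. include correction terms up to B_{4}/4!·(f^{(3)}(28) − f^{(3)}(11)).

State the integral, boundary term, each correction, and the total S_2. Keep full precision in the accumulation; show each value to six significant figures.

Integral: ∫_11^28 x^3 dx = 150004.
Endpoint term: (f(11) + f(28))/2 = (1331.00 + 21952.0)/2 = 11641.5.
So far: 161645.
Correction k=1: B_{2}/2! · (f^{(1)}(28) − f^{(1)}(11)) = 1/12 · (2352.00 − 363.000) = 165.750.
Partial sum through k=1: 161811.
Correction k=2: B_{4}/4! · (f^{(3)}(28) − f^{(3)}(11)) = −1/720 · (6.00000 − 6.00000) = 0.00000.

S_2 ≈ 161811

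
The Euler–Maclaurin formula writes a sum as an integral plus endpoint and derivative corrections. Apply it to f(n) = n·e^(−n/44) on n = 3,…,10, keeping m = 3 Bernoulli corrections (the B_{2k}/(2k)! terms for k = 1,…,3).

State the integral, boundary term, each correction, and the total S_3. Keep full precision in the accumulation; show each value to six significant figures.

S_3 ≈ 44.0954

Integral: ∫_3^10 x·e^(−x/44) dx = 38.7320.
½[f(3) + f(10)] = ½[2.80227 + 7.96703] = 5.38465.
Running total after boundary: 44.1166.
k=1: B_{2}/(2)! × [f^{(1)}(10) − f^{(1)}(3)] = 1/12 × (0.615634 − 0.870403) = -0.0212307.
Running total after k=1: 44.0954.
k=2: B_{4}/(4)! × [f^{(3)}(10) − f^{(3)}(3)] = −1/720 × (0.00114103 − 0.00141456) = 3.79894e-07.
Running total after k=2: 44.0954.
k=3: B_{6}/(6)! × [f^{(5)}(10) − f^{(5)}(3)] = 1/30240 × (1.01450e-06 − 1.22909e-06) = -7.09634e-12.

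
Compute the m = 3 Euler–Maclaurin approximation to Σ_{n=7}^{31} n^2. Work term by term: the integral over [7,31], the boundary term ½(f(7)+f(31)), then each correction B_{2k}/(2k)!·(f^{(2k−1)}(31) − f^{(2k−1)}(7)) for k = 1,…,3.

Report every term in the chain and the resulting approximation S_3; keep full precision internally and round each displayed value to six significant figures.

Integral: ∫_7^31 x^2 dx = 9816.00.
½[f(7) + f(31)] = ½[49.0000 + 961.000] = 505.000.
Integral + boundary = 10321.0.
Order-1 term: 1/12 · (62.0000 − 14.0000) = 4.00000.
Running total after k=1: 10325.0.
Order-2 term: −1/720 · (0.00000 − 0.00000) = 0.00000.
Running total after k=2: 10325.0.
Order-3 term: 1/30240 · (0.00000 − 0.00000) = 0.00000.

S_3 ≈ 10325.0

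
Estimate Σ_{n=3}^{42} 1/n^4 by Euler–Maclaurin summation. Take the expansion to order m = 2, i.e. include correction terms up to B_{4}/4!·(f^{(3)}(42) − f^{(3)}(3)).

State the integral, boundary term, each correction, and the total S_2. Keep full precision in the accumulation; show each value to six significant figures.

S_2 ≈ 0.0198097

The integral term ∫_3^42 1/x^4 dx = 0.0123412.
Boundary: ½(f(3) + f(42)) = ½(0.0123457 + 3.21368e-07) = 0.00617300.
So far: 0.0185142.
k=1: B_{2}/(2)! × [f^{(1)}(42) − f^{(1)}(3)] = 1/12 × (-3.06065e-08 − (-0.0164609)) = 0.00137174.
Running total after k=1: 0.0198859.
k=2: B_{4}/(4)! × [f^{(3)}(42) − f^{(3)}(3)] = −1/720 × (-5.20519e-10 − (-0.0548697)) = -7.62079e-05.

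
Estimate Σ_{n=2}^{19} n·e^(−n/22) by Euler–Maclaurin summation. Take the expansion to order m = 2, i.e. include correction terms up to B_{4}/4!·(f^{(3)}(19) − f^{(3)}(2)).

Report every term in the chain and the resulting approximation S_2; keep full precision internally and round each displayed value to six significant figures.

∫_2^19 x·e^(−x/22) dx evaluates to 101.810.
Boundary: ½(f(2) + f(19)) = ½(1.82620 + 8.01090) = 4.91855.
Running total after boundary: 106.729.
k=1: B_{2}/(2)! × [f^{(1)}(19) − f^{(1)}(2)] = 1/12 × (0.0574945 − 0.830092) = -0.0643831.
After k=1: 106.665.
k=2: B_{4}/(4)! × [f^{(3)}(19) − f^{(3)}(2)] = −1/720 × (0.00186105 − 0.00548821) = 5.03772e-06.

S_2 ≈ 106.665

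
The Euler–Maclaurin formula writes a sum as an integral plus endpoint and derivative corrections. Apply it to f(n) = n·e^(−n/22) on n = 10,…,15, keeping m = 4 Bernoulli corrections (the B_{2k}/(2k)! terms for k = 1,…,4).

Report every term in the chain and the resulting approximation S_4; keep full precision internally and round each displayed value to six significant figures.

S_4 ≈ 42.1683

The integral term ∫_10^15 x·e^(−x/22) dx = 35.2173.
Boundary: ½(f(10) + f(15)) = ½(6.34736 + 7.58545) = 6.96641.
So far: 42.1837.
Order-1 term: 1/12 · (0.160903 − 0.346220) = -0.0154430.
After k=1: 42.1683.
Order-2 term: −1/720 · (0.00242210 − 0.00333821) = 1.27237e-06.
After k=2: 42.1683.
Order-3 term: 1/30240 · (9.32181e-06 − 1.23163e-05) = -9.90239e-11.
After k=3: 42.1683.
Order-4 term: −1/1209600 · (2.81803e-08 − 3.66435e-08) = 6.99668e-15.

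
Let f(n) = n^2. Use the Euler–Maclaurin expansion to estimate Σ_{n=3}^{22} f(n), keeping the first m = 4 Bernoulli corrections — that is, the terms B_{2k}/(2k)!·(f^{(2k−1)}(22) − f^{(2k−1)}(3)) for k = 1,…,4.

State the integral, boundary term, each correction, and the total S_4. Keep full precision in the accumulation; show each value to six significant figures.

The integral term ∫_3^22 x^2 dx = 3540.33.
½[f(3) + f(22)] = ½[9.00000 + 484.000] = 246.500.
Integral + boundary = 3786.83.
k=1: B_{2}/(2)! × [f^{(1)}(22) − f^{(1)}(3)] = 1/12 × (44.0000 − 6.00000) = 3.16667.
Running total after k=1: 3790.00.
k=2: B_{4}/(4)! × [f^{(3)}(22) − f^{(3)}(3)] = −1/720 × (0.00000 − 0.00000) = 0.00000.
Running total after k=2: 3790.00.
k=3: B_{6}/(6)! × [f^{(5)}(22) − f^{(5)}(3)] = 1/30240 × (0.00000 − 0.00000) = 0.00000.
Running total after k=3: 3790.00.
k=4: B_{8}/(8)! × [f^{(7)}(22) − f^{(7)}(3)] = −1/1209600 × (0.00000 − 0.00000) = 0.00000.

S_4 ≈ 3790.00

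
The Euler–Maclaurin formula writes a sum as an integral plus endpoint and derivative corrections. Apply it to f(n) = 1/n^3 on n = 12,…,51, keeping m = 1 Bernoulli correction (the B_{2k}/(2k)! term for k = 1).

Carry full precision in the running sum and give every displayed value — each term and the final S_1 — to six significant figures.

S_1 ≈ 0.00358513

The integral term ∫_12^51 1/x^3 dx = 0.00327999.
Endpoint term: (f(12) + f(51))/2 = (0.000578704 + 7.53858e-06)/2 = 0.000293121.
Integral + boundary = 0.00357311.
Correction k=1: B_{2}/2! · (f^{(1)}(51) − f^{(1)}(12)) = 1/12 · (-4.43446e-07 − (-0.000144676)) = 1.20194e-05.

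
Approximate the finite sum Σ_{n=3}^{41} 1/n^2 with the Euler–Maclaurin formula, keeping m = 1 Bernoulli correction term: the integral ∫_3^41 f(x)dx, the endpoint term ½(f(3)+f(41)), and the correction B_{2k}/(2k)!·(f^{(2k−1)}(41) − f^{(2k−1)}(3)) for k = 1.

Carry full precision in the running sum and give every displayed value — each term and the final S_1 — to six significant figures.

∫_3^41 1/x^2 dx evaluates to 0.308943.
Boundary: ½(f(3) + f(41)) = ½(0.111111 + 0.000594884) = 0.0558530.
So far: 0.364796.
k=1: B_{2}/(2)! × [f^{(1)}(41) − f^{(1)}(3)] = 1/12 × (-2.90187e-05 − (-0.0740741)) = 0.00617042.

S_1 ≈ 0.370967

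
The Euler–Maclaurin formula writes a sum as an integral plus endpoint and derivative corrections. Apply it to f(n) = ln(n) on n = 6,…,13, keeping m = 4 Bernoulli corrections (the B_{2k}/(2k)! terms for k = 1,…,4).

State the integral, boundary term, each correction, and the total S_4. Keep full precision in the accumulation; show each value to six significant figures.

∫_6^13 ln(x) dx evaluates to 15.5938.
½[f(6) + f(13)] = ½[1.79176 + 2.56495] = 2.17835.
So far: 17.7721.
Correction k=1: B_{2}/2! · (f^{(1)}(13) − f^{(1)}(6)) = 1/12 · (0.0769231 − 0.166667) = -0.00747863.
After k=1: 17.7647.
Correction k=2: B_{4}/4! · (f^{(3)}(13) − f^{(3)}(6)) = −1/720 · (0.000910332 − 0.00925926) = 1.15957e-05.
After k=2: 17.7647.
Correction k=3: B_{6}/6! · (f^{(5)}(13) − f^{(5)}(6)) = 1/30240 · (6.46390e-05 − 0.00308642) = -9.99266e-08.
After k=3: 17.7647.
Correction k=4: B_{8}/8! · (f^{(7)}(13) − f^{(7)}(6)) = −1/1209600 · (1.14744e-05 − 0.00257202) = 2.11685e-09.

S_4 ≈ 17.7647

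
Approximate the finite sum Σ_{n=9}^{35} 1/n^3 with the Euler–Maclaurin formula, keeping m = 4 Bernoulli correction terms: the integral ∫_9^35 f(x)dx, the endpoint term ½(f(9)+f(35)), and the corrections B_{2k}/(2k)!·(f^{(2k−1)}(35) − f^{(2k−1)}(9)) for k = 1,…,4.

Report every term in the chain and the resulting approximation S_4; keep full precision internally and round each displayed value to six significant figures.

Integral: ∫_9^35 1/x^3 dx = 0.00576468.
Boundary: ½(f(9) + f(35)) = ½(0.00137174 + 2.33236e-05) = 0.000697533.
So far: 0.00646221.
k=1: B_{2}/(2)! × [f^{(1)}(35) − f^{(1)}(9)] = 1/12 × (-1.99917e-06 − (-0.000457247)) = 3.79374e-05.
Running total after k=1: 0.00650015.
k=2: B_{4}/(4)! × [f^{(3)}(35) − f^{(3)}(9)] = −1/720 × (-3.26395e-08 − (-0.000112901)) = -1.56761e-07.
Running total after k=2: 0.00649999.
k=3: B_{6}/(6)! × [f^{(5)}(35) − f^{(5)}(9)] = 1/30240 × (-1.11907e-09 − (-5.85410e-05)) = 1.93584e-09.
Running total after k=3: 0.00649999.
k=4: B_{8}/(8)! × [f^{(7)}(35) − f^{(7)}(9)] = −1/1209600 × (-6.57737e-11 − (-5.20365e-05)) = -4.30195e-11.

S_4 ≈ 0.00649999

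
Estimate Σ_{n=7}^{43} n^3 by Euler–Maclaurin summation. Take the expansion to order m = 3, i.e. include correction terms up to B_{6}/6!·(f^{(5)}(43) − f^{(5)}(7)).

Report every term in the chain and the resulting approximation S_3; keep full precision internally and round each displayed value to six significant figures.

S_3 ≈ 894475

Integral: ∫_7^43 x^3 dx = 854100.
Boundary: ½(f(7) + f(43)) = ½(343.000 + 79507.0) = 39925.0.
Integral + boundary = 894025.
Correction k=1: B_{2}/2! · (f^{(1)}(43) − f^{(1)}(7)) = 1/12 · (5547.00 − 147.000) = 450.000.
Partial sum through k=1: 894475.
Correction k=2: B_{4}/4! · (f^{(3)}(43) − f^{(3)}(7)) = −1/720 · (6.00000 − 6.00000) = 0.00000.
Partial sum through k=2: 894475.
Correction k=3: B_{6}/6! · (f^{(5)}(43) − f^{(5)}(7)) = 1/30240 · (0.00000 − 0.00000) = 0.00000.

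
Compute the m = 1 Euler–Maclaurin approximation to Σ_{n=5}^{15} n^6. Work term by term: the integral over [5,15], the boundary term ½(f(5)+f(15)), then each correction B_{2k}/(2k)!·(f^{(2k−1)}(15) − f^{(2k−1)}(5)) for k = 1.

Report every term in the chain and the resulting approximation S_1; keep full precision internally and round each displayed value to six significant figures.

S_1 ≈ 3.04786e+07

∫_5^15 x^6 dx evaluates to 2.43973e+07.
Endpoint term: (f(5) + f(15))/2 = (15625.0 + 1.13906e+07)/2 = 5.70312e+06.
Integral + boundary = 3.01004e+07.
Order-1 term: 1/12 · (4.55625e+06 − 18750.0) = 378125.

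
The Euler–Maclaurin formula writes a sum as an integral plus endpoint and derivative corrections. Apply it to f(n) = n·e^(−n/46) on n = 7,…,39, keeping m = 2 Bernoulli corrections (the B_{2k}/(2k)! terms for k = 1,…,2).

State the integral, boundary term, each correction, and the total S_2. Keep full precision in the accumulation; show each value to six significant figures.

S_2 ≈ 430.323

Integral: ∫_7^39 x·e^(−x/46) dx = 419.020.
Endpoint term: (f(7) + f(39))/2 = (6.01187 + 16.7055)/2 = 11.3587.
So far: 430.379.
Correction k=1: B_{2}/2! · (f^{(1)}(39) − f^{(1)}(7)) = 1/12 · (0.0651830 − 0.728146) = -0.0552469.
Running total after k=1: 430.323.
Correction k=2: B_{4}/4! · (f^{(3)}(39) − f^{(3)}(7)) = −1/720 · (0.000435668 − 0.00115587) = 1.00028e-06.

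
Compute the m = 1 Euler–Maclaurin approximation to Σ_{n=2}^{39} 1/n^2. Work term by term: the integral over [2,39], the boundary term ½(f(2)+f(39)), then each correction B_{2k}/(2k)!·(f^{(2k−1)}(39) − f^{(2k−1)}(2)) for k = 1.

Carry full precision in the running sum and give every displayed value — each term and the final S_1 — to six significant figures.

S_1 ≈ 0.620518

Integral: ∫_2^39 1/x^2 dx = 0.474359.
½[f(2) + f(39)] = ½[0.250000 + 0.000657462] = 0.125329.
So far: 0.599688.
Correction k=1: B_{2}/2! · (f^{(1)}(39) − f^{(1)}(2)) = 1/12 · (-3.37160e-05 − (-0.250000)) = 0.0208305.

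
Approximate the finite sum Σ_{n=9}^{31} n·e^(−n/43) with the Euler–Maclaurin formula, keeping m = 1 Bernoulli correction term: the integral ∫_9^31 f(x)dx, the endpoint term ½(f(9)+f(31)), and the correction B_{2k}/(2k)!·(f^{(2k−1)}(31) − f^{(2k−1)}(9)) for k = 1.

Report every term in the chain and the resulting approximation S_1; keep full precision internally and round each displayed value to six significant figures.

S_1 ≈ 277.471

Integral: ∫_9^31 x·e^(−x/43) dx = 266.326.
Boundary: ½(f(9) + f(31)) = ½(7.30035 + 15.0753) = 11.1878.
Running total after boundary: 277.514.
Order-1 term: 1/12 · (0.135712 − 0.641374) = -0.0421386.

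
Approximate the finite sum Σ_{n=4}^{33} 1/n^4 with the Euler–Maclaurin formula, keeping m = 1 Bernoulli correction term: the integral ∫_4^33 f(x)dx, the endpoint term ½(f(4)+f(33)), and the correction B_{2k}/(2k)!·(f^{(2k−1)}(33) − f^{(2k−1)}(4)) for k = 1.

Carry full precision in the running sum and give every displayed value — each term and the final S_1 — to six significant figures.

S_1 ≈ 0.00747812

The integral term ∫_4^33 1/x^4 dx = 0.00519906.
Boundary: ½(f(4) + f(33)) = ½(0.00390625 + 8.43226e-07) = 0.00195355.
Running total after boundary: 0.00715260.
k=1: B_{2}/(2)! × [f^{(1)}(33) − f^{(1)}(4)] = 1/12 × (-1.02209e-07 − (-0.00390625)) = 0.000325512.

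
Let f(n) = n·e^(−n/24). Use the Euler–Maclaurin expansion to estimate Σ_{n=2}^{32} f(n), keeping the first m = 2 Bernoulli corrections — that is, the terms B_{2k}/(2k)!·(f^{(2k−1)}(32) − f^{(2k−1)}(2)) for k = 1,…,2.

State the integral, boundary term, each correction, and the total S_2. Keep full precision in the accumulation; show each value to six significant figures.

∫_2^32 x·e^(−x/24) dx evaluates to 219.833.
Endpoint term: (f(2) + f(32))/2 = (1.84009 + 8.43511)/2 = 5.13760.
So far: 224.971.
Correction k=1: B_{2}/2! · (f^{(1)}(32) − f^{(1)}(2)) = 1/12 · (-0.0878657 − 0.843374) = -0.0776033.
Running total after k=1: 224.893.
Correction k=2: B_{4}/4! · (f^{(3)}(32) − f^{(3)}(2)) = −1/720 · (0.000762723 − 0.00465879) = 5.41120e-06.

S_2 ≈ 224.893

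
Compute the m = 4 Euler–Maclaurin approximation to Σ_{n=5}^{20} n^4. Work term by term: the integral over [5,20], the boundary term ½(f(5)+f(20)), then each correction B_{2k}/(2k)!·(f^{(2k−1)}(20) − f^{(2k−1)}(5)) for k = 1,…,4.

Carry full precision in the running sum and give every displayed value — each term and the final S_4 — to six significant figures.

S_4 ≈ 722312

Integral: ∫_5^20 x^4 dx = 639375.
Boundary: ½(f(5) + f(20)) = ½(625.000 + 160000) = 80312.5.
So far: 719688.
Order-1 term: 1/12 · (32000.0 − 500.000) = 2625.00.
Partial sum through k=1: 722312.
Order-2 term: −1/720 · (480.000 − 120.000) = -0.500000.
Partial sum through k=2: 722312.
Order-3 term: 1/30240 · (0.00000 − 0.00000) = 0.00000.
Partial sum through k=3: 722312.
Order-4 term: −1/1209600 · (0.00000 − 0.00000) = 0.00000.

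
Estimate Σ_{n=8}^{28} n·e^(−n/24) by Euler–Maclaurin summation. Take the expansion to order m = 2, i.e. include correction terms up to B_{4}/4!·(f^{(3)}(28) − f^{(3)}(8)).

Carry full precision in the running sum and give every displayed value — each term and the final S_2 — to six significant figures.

S_2 ≈ 168.846

∫_8^28 x·e^(−x/24) dx evaluates to 161.665.
½[f(8) + f(28)] = ½[5.73225 + 8.71929] = 7.22577.
So far: 168.891.
k=1: B_{2}/(2)! × [f^{(1)}(28) − f^{(1)}(8)] = 1/12 × (-0.0519005 − 0.477688) = -0.0441323.
Running total after k=1: 168.846.
k=2: B_{4}/(4)! × [f^{(3)}(28) − f^{(3)}(8)] = −1/720 × (0.000991156 − 0.00331727) = 3.23072e-06.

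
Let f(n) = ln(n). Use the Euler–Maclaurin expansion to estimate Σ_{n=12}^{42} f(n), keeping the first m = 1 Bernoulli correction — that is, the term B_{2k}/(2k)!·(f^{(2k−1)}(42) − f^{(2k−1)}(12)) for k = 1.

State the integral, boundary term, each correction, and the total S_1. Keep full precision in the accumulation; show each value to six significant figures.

S_1 ≈ 100.270

∫_12^42 ln(x) dx evaluates to 97.1632.
Boundary: ½(f(12) + f(42)) = ½(2.48491 + 3.73767) = 3.11129.
Integral + boundary = 100.275.
Order-1 term: 1/12 · (0.0238095 − 0.0833333) = -0.00496032.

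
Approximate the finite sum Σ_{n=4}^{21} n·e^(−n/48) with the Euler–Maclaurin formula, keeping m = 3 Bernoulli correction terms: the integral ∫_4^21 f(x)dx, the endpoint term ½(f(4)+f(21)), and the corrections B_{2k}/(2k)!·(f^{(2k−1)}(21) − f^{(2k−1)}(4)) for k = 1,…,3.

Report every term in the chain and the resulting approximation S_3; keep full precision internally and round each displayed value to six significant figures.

∫_4^21 x·e^(−x/48) dx evaluates to 158.043.
½[f(4) + f(21)] = ½[3.68018 + 13.5586] = 8.61940.
Running total after boundary: 166.662.
Order-1 term: 1/12 · (0.363177 − 0.843374) = -0.0400164.
After k=1: 166.622.
Order-2 term: −1/720 · (0.000718088 − 0.00116470) = 6.20291e-07.
After k=2: 166.622.
Order-3 term: 1/30240 · (5.54925e-07 − 8.52147e-07) = -9.82878e-12.

S_3 ≈ 166.622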